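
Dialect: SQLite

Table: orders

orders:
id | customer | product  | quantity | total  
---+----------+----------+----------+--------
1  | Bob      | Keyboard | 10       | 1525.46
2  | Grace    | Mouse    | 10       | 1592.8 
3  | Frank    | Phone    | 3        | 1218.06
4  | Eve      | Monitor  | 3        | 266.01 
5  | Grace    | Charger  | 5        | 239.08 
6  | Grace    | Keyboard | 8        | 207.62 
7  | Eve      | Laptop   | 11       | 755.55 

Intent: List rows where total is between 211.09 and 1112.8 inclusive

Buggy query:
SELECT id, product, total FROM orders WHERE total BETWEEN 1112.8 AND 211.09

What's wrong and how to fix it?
Bug: BETWEEN expects the lower bound first; with 1112.8 AND 211.09 the range is empty

Fix: Write BETWEEN 211.09 AND 1112.8

Corrected query:
SELECT id, product, total FROM orders WHERE total BETWEEN 211.09 AND 1112.8

Result:
id | product | total 
---+---------+-------
4  | Monitor | 266.01
5  | Charger | 239.08
7  | Laptop  | 755.55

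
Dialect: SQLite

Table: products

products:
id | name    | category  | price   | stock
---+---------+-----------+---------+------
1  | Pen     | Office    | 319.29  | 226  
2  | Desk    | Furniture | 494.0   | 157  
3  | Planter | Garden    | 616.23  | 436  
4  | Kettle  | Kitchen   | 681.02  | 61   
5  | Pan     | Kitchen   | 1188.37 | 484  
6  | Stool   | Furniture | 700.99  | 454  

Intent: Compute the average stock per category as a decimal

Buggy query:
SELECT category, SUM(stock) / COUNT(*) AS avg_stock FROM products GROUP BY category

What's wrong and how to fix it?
Bug: Both operands are integers, so '/' performs integer division and truncates

Fix: Cast one side to REAL so the division keeps the fractional part

Corrected query:
SELECT category, SUM(stock) * 1.0 / COUNT(*) AS avg_stock FROM products GROUP BY category

Result:
category  | avg_stock
----------+----------
Furniture | 305.5    
Garden    | 436      
Kitchen   | 272.5    
Office    | 226      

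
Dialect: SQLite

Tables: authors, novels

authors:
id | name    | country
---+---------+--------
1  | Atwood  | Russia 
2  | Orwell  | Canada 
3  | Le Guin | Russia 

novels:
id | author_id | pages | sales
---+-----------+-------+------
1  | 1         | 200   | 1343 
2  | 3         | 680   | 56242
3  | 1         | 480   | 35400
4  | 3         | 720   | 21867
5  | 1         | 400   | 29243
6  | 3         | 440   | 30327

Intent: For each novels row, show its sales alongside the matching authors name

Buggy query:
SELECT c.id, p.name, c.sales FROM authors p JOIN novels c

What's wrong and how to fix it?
Bug: Missing join condition: each novels row is matched to all authors rows instead of just its own

Fix: Specify the join condition linking the foreign key to the parent id

Corrected query:
SELECT c.id, p.name, c.sales FROM authors p JOIN novels c ON c.author_id = p.id

Result:
id | name    | sales
---+---------+------
1  | Atwood  | 1343 
2  | Le Guin | 56242
3  | Atwood  | 35400
4  | Le Guin | 21867
5  | Atwood  | 29243
6  | Le Guin | 30327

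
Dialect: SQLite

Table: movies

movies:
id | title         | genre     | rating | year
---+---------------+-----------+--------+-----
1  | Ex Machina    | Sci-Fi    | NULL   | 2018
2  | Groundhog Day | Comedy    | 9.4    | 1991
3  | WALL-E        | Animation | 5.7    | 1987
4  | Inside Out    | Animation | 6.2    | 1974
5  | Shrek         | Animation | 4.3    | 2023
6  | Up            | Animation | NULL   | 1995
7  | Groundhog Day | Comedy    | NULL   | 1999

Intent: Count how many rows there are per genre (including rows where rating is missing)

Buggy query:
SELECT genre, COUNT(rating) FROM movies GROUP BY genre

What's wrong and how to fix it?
Bug: COUNT(rating) skips NULLs, so groups with missing rating are undercounted

Fix: Use COUNT(*) to count all rows regardless of NULL

Corrected query:
SELECT genre, COUNT(*) FROM movies GROUP BY genre

Result:
genre     | COUNT(*)
----------+---------
Animation | 4       
Comedy    | 2       
Sci-Fi    | 1       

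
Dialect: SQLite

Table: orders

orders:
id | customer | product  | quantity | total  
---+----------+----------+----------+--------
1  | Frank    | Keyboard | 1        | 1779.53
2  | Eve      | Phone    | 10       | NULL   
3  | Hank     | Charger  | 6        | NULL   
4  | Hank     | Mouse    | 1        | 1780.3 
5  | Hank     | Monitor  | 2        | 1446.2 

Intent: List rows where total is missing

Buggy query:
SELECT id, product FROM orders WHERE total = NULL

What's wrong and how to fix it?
Bug: Comparing to NULL with '=' never matches; NULL = NULL is unknown, not true

Fix: Use IS NULL to test for NULL

Corrected query:
SELECT id, product FROM orders WHERE total IS NULL

Result:
id | product
---+--------
2  | Phone  
3  | Charger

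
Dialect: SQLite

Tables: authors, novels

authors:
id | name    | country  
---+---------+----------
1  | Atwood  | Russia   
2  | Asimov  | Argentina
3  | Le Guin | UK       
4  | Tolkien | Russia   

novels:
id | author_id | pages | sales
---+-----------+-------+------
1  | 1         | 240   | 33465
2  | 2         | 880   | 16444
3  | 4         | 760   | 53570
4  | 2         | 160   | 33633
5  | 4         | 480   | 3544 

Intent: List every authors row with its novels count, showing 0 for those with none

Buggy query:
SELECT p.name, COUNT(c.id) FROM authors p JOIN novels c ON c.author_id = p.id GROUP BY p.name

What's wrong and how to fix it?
Bug: INNER JOIN drops authors rows that have no matching novels rows

Fix: Use LEFT JOIN so parents without children still appear (COUNT(c.id) gives 0)

Corrected query:
SELECT p.name, COUNT(c.id) FROM authors p LEFT JOIN novels c ON c.author_id = p.id GROUP BY p.name

Result:
name    | COUNT(c.id)
--------+------------
Asimov  | 2          
Atwood  | 1          
Le Guin | 0          
Tolkien | 2          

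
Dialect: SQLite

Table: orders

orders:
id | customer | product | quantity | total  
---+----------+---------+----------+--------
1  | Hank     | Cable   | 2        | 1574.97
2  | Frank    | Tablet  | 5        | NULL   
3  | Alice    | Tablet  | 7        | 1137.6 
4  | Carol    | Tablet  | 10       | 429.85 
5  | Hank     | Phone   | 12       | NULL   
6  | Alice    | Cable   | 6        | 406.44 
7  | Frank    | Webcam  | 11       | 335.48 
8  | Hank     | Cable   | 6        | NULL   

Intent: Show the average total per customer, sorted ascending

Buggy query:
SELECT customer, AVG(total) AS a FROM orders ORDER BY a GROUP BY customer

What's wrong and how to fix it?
Bug: ORDER BY appears before GROUP BY; SQL clause order requires GROUP BY first

Fix: Move ORDER BY to the end, after GROUP BY

Corrected query:
SELECT customer, AVG(total) AS a FROM orders GROUP BY customer ORDER BY a

Result:
customer | a      
---------+--------
Frank    | 335.48 
Carol    | 429.85 
Alice    | 772.02 
Hank     | 1574.97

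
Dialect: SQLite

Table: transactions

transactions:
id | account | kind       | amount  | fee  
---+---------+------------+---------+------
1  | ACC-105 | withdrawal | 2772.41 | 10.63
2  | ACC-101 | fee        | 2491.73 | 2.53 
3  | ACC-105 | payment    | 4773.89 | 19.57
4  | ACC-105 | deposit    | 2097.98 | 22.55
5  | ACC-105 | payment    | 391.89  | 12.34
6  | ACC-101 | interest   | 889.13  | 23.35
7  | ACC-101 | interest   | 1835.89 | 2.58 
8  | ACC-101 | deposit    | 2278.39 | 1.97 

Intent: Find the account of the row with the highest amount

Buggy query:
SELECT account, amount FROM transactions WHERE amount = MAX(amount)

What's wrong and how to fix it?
Bug: MAX(amount) is an aggregate and cannot be used directly in WHERE

Fix: Wrap MAX in a scalar subquery so WHERE compares against a single value

Corrected query:
SELECT account, amount FROM transactions WHERE amount = (SELECT MAX(amount) FROM transactions)

Result:
account | amount 
--------+--------
ACC-105 | 4773.89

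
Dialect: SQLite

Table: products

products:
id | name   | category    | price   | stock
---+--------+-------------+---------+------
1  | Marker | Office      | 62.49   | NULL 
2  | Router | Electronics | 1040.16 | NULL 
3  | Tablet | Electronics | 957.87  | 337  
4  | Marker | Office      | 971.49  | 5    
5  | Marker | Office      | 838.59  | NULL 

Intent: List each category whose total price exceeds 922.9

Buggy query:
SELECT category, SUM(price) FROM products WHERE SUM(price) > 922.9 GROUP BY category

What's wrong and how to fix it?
Bug: Aggregate functions cannot appear in a WHERE clause

Fix: Use HAVING (which filters groups after aggregation) instead of WHERE

Corrected query:
SELECT category, SUM(price) FROM products GROUP BY category HAVING SUM(price) > 922.9

Result:
category    | SUM(price)
------------+-----------
Electronics | 1998.03   
Office      | 1872.57   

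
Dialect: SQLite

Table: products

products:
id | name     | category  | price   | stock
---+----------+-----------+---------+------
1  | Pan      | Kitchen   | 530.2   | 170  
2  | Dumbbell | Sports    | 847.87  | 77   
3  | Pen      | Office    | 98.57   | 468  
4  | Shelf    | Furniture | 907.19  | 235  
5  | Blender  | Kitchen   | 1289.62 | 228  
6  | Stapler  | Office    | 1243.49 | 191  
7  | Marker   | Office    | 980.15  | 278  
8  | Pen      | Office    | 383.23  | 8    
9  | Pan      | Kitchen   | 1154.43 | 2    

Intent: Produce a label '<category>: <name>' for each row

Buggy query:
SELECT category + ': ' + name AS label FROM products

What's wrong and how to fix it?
Bug: '+' is numeric addition; on text columns SQLite converts them to 0 instead of concatenating

Fix: Replace + with || to concatenate text

Corrected query:
SELECT category || ': ' || name AS label FROM products

Result:
label           
----------------
Kitchen: Pan    
Sports: Dumbbell
Office: Pen     
Furniture: Shelf
Kitchen: Blender
Office: Stapler 
Office: Marker  
Office: Pen     
Kitchen: Pan    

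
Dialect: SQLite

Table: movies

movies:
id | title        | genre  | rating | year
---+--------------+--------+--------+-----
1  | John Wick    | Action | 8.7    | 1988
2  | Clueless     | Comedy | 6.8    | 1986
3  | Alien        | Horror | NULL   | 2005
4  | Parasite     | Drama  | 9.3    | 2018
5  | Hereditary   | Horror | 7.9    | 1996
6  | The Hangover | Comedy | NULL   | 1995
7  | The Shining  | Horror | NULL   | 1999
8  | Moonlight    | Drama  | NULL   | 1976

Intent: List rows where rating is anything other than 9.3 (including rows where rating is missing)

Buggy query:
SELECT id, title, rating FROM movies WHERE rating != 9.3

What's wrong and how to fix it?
Bug: Inequality against NULL is unknown, not true; rows with NULL are dropped

Fix: Add an explicit OR rating IS NULL to include the missing-value rows

Corrected query:
SELECT id, title, rating FROM movies WHERE rating != 9.3 OR rating IS NULL

Result:
id | title        | rating
---+--------------+-------
1  | John Wick    | 8.7   
2  | Clueless     | 6.8   
3  | Alien        | NULL  
5  | Hereditary   | 7.9   
6  | The Hangover | NULL  
7  | The Shining  | NULL  
8  | Moonlight    | NULL  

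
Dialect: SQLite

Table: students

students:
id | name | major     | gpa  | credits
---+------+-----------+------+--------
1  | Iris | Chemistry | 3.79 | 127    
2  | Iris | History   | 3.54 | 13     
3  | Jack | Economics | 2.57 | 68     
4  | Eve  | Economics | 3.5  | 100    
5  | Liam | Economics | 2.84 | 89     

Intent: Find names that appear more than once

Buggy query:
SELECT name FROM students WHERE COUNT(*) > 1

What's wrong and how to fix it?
Bug: COUNT(*) is an aggregate and cannot be used in WHERE

Fix: GROUP BY name, then filter groups with HAVING COUNT(*) > 1

Corrected query:
SELECT name FROM students GROUP BY name HAVING COUNT(*) > 1

Result:
name
----
Iris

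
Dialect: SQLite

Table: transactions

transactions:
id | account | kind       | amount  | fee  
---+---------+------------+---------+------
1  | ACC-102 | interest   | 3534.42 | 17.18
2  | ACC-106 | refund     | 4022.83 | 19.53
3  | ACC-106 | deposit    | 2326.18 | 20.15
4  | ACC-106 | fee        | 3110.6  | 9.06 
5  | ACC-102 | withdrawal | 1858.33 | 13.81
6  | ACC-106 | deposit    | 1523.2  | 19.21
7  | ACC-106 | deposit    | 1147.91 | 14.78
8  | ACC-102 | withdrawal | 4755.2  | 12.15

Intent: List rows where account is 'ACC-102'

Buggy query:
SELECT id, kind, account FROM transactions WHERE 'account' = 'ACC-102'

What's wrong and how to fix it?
Bug: 'account' in single quotes is a string literal, not the column; the comparison is literal-vs-literal and never true

Fix: Reference the column as account without single quotes

Corrected query:
SELECT id, kind, account FROM transactions WHERE account = 'ACC-102'

Result:
id | kind       | account
---+------------+--------
1  | interest   | ACC-102
5  | withdrawal | ACC-102
8  | withdrawal | ACC-102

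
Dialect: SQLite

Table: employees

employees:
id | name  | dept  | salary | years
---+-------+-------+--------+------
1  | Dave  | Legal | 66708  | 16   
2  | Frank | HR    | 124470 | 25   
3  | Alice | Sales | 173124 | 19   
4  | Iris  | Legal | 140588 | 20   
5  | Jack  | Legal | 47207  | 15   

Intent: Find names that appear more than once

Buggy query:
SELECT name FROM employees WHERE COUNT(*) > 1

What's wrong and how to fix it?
Bug: COUNT(*) is an aggregate and cannot be used in WHERE

Fix: Group first, then use HAVING for the count condition

Corrected query:
SELECT name FROM employees GROUP BY name HAVING COUNT(*) > 1

Result:
(no rows)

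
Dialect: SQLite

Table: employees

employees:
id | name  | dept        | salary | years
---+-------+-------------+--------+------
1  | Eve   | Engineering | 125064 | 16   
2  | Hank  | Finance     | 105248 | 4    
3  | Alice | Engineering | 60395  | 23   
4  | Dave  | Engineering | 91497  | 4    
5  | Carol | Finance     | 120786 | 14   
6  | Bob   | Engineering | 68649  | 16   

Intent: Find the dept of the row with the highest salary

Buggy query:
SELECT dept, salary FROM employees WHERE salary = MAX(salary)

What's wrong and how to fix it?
Bug: MAX(salary) is an aggregate and cannot be used directly in WHERE

Fix: Use a subquery: WHERE salary = (SELECT MAX(salary) FROM employees)

Corrected query:
SELECT dept, salary FROM employees WHERE salary = (SELECT MAX(salary) FROM employees)

Result:
dept        | salary
------------+-------
Engineering | 125064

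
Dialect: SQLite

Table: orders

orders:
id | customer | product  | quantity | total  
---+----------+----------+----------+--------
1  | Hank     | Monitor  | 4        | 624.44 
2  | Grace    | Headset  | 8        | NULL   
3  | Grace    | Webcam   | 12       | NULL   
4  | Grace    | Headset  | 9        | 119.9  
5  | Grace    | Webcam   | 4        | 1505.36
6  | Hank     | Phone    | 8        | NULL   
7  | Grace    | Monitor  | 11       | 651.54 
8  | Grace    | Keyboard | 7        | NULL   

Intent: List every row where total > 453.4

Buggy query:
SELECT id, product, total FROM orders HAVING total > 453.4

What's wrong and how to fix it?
Bug: HAVING filters the output of aggregation, but this query has no GROUP BY and no aggregate functions, so SQLite rejects it (HAVING clause on a non-aggregate query); the condition here is per row

Fix: Replace HAVING with WHERE since the condition applies to individual rows

Corrected query:
SELECT id, product, total FROM orders WHERE total > 453.4

Result:
id | product | total  
---+---------+--------
1  | Monitor | 624.44 
5  | Webcam  | 1505.36
7  | Monitor | 651.54 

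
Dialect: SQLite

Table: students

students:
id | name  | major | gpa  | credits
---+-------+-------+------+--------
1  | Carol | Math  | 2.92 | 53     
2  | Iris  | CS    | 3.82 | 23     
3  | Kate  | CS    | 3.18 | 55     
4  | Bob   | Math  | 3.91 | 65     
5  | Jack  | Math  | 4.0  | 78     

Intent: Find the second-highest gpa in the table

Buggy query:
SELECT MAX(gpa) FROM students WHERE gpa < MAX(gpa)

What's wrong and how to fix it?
Bug: The inner MAX is an aggregate inside WHERE, which is not allowed

Fix: Compute the overall MAX in a subquery, then take MAX of rows below it

Corrected query:
SELECT MAX(gpa) FROM students WHERE gpa < (SELECT MAX(gpa) FROM students)

Result:
MAX(gpa)
--------
3.91    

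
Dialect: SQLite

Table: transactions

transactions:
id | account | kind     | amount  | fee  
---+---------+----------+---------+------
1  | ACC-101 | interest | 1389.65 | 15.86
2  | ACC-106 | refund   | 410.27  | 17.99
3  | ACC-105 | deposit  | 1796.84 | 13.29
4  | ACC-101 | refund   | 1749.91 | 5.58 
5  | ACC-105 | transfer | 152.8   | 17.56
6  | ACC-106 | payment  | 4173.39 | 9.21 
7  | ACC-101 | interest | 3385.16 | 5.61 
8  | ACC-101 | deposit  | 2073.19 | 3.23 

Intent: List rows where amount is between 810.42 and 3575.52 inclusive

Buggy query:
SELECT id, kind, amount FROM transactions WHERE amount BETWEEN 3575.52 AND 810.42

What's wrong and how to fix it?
Bug: The bounds are reversed; BETWEEN a AND b requires a <= b to match anything

Fix: Write BETWEEN 810.42 AND 3575.52

Corrected query:
SELECT id, kind, amount FROM transactions WHERE amount BETWEEN 810.42 AND 3575.52

Result:
id | kind     | amount 
---+----------+--------
1  | interest | 1389.65
3  | deposit  | 1796.84
4  | refund   | 1749.91
7  | interest | 3385.16
8  | deposit  | 2073.19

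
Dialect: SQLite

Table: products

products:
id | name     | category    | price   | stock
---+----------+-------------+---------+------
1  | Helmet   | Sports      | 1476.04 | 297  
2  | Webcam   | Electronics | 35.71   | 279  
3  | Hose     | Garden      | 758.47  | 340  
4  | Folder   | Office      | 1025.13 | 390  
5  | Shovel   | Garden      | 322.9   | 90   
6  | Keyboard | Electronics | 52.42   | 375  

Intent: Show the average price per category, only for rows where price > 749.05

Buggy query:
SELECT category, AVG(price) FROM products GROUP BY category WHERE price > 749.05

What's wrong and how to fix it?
Bug: WHERE cannot follow GROUP BY

Fix: Place WHERE between FROM and GROUP BY

Corrected query:
SELECT category, AVG(price) FROM products WHERE price > 749.05 GROUP BY category

Result:
category | AVG(price)
---------+-----------
Garden   | 758.47    
Office   | 1025.13   
Sports   | 1476.04   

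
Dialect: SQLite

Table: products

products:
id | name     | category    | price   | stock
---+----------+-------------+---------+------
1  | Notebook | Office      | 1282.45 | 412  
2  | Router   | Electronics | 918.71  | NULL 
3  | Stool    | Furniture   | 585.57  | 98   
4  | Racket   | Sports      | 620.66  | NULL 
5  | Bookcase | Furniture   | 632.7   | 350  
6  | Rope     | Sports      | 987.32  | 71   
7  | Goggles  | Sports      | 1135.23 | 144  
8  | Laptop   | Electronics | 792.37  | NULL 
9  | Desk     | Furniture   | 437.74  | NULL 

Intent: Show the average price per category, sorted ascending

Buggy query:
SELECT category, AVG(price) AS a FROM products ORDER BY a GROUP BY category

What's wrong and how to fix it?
Bug: GROUP BY must precede ORDER BY

Fix: Move ORDER BY to the end, after GROUP BY

Corrected query:
SELECT category, AVG(price) AS a FROM products GROUP BY category ORDER BY a

Result:
category    | a         
------------+-----------
Furniture   | 552.003333
Electronics | 855.54    
Sports      | 914.403333
Office      | 1282.45   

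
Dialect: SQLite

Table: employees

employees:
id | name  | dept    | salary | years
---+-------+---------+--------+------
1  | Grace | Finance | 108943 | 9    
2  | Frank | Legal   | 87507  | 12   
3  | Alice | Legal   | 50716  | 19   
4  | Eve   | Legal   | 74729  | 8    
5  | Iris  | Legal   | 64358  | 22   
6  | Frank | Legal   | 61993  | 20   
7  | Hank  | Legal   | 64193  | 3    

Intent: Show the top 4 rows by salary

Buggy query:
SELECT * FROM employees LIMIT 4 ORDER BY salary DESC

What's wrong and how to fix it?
Bug: LIMIT must come after ORDER BY

Fix: Sort with ORDER BY, then apply LIMIT

Corrected query:
SELECT * FROM employees ORDER BY salary DESC LIMIT 4

Result:
id | name  | dept    | salary | years
---+-------+---------+--------+------
1  | Grace | Finance | 108943 | 9    
2  | Frank | Legal   | 87507  | 12   
4  | Eve   | Legal   | 74729  | 8    
5  | Iris  | Legal   | 64358  | 22   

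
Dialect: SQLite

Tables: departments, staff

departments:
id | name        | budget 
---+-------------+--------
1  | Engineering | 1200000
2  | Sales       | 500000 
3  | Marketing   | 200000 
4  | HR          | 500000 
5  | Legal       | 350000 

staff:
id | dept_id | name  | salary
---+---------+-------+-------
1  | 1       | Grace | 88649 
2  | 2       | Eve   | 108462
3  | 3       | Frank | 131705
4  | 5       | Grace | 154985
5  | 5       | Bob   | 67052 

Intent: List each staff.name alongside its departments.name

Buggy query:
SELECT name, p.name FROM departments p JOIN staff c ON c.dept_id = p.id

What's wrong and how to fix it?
Bug: 'name' exists in both joined tables, so the database can't tell which one is meant

Fix: Prefix ambiguous columns with the table alias

Corrected query:
SELECT c.name, p.name FROM departments p JOIN staff c ON c.dept_id = p.id

Result:
name  | name       
------+------------
Grace | Engineering
Eve   | Sales      
Frank | Marketing  
Grace | Legal      
Bob   | Legal      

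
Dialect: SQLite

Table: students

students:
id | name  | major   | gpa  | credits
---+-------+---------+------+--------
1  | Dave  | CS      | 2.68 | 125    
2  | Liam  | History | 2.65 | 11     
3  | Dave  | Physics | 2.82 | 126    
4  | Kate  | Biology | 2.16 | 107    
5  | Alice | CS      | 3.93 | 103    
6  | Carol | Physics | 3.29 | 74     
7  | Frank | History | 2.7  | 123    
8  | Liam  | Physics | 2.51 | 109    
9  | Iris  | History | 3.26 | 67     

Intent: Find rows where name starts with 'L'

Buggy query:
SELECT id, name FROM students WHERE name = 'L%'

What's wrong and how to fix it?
Bug: Wildcards only work with LIKE; '=' treats '%' as a literal character

Fix: Replace '=' with LIKE so 'L%' is treated as a pattern

Corrected query:
SELECT id, name FROM students WHERE name LIKE 'L%'

Result:
id | name
---+-----
2  | Liam
8  | Liam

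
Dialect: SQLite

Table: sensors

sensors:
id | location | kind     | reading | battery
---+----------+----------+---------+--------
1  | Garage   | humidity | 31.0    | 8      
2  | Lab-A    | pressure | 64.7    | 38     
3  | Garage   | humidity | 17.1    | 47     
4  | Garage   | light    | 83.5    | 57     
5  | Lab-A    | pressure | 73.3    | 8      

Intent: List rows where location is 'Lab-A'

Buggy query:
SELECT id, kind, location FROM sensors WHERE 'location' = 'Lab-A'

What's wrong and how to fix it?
Bug: 'location' in single quotes is a string literal, not the column; the comparison is literal-vs-literal and never true

Fix: Reference the column as location without single quotes

Corrected query:
SELECT id, kind, location FROM sensors WHERE location = 'Lab-A'

Result:
id | kind     | location
---+----------+---------
2  | pressure | Lab-A   
5  | pressure | Lab-A   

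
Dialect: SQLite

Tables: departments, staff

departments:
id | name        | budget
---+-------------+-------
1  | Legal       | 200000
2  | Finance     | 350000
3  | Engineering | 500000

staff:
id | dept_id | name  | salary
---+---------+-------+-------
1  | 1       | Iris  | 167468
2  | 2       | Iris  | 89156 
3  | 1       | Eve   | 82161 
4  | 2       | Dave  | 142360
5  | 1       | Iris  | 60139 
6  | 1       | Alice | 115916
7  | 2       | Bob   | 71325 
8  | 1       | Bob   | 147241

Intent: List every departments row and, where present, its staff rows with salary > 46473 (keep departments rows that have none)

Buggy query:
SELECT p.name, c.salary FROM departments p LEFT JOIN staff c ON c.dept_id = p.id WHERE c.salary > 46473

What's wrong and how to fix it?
Bug: Filtering c.salary in WHERE discards the NULL rows produced by LEFT JOIN, turning it into an inner join

Fix: Put 'c.salary > 46473' in the JOIN's ON clause instead of WHERE

Corrected query:
SELECT p.name, c.salary FROM departments p LEFT JOIN staff c ON c.dept_id = p.id AND c.salary > 46473

Result:
name        | salary
------------+-------
Legal       | 60139 
Legal       | 82161 
Legal       | 115916
Legal       | 147241
Legal       | 167468
Finance     | 71325 
Finance     | 89156 
Finance     | 142360
Engineering | NULL  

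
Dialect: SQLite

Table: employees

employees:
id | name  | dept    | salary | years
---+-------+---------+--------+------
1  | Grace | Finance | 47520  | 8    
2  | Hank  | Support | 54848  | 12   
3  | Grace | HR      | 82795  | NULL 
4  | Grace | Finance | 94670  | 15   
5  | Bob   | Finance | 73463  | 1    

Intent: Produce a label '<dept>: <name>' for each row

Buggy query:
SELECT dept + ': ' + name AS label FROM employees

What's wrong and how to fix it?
Bug: SQLite uses || for string concatenation; + coerces text to numbers (yielding 0)

Fix: Replace + with || to concatenate text

Corrected query:
SELECT dept || ': ' || name AS label FROM employees

Result:
label         
--------------
Finance: Grace
Support: Hank 
HR: Grace     
Finance: Grace
Finance: Bob  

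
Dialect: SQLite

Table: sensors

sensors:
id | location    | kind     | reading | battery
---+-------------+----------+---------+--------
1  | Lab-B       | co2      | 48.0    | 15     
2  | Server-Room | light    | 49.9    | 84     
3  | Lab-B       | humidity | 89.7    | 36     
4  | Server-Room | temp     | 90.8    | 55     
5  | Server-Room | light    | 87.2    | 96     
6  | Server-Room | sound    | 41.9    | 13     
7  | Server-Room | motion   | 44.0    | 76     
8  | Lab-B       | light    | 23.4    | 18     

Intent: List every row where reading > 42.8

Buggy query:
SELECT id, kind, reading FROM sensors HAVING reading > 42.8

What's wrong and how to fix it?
Bug: This is a non-aggregate query (no GROUP BY, no aggregates), so in SQLite the HAVING clause is invalid here; a row-level condition belongs in WHERE

Fix: Replace HAVING with WHERE since the condition applies to individual rows

Corrected query:
SELECT id, kind, reading FROM sensors WHERE reading > 42.8

Result:
id | kind     | reading
---+----------+--------
1  | co2      | 48     
2  | light    | 49.9   
3  | humidity | 89.7   
4  | temp     | 90.8   
5  | light    | 87.2   
7  | motion   | 44     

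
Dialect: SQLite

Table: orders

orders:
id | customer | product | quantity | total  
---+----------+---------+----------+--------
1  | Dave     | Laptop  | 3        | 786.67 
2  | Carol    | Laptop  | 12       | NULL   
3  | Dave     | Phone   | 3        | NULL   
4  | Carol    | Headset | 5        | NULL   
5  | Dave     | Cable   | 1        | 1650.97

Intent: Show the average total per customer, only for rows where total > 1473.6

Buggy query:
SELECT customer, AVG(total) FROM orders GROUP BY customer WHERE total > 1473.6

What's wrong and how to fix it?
Bug: Row-level WHERE must come before GROUP BY in the clause order

Fix: Place WHERE between FROM and GROUP BY

Corrected query:
SELECT customer, AVG(total) FROM orders WHERE total > 1473.6 GROUP BY customer

Result:
customer | AVG(total)
---------+-----------
Dave     | 1650.97   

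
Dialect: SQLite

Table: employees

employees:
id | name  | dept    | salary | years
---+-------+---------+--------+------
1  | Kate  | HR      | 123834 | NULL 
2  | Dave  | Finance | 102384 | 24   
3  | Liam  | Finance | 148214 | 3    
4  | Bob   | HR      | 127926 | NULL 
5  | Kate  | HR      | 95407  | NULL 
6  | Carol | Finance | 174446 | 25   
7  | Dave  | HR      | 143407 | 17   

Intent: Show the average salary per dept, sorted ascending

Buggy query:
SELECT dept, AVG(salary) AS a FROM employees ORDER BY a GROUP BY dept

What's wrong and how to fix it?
Bug: GROUP BY must precede ORDER BY

Fix: Move ORDER BY to the end, after GROUP BY

Corrected query:
SELECT dept, AVG(salary) AS a FROM employees GROUP BY dept ORDER BY a

Result:
dept    | a            
--------+--------------
HR      | 122643.5     
Finance | 141681.333333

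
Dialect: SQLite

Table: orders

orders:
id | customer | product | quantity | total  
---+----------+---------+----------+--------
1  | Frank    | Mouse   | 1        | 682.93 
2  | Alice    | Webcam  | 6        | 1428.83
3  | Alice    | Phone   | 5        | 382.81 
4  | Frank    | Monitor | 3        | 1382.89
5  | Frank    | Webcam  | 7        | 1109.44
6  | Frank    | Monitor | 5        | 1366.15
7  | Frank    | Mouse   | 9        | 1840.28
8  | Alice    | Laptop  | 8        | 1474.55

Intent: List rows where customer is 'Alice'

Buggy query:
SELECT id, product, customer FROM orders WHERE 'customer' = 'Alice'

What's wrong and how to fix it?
Bug: 'customer' in single quotes is a string literal, not the column; the comparison is literal-vs-literal and never true

Fix: Reference the column as customer without single quotes

Corrected query:
SELECT id, product, customer FROM orders WHERE customer = 'Alice'

Result:
id | product | customer
---+---------+---------
2  | Webcam  | Alice   
3  | Phone   | Alice   
8  | Laptop  | Alice   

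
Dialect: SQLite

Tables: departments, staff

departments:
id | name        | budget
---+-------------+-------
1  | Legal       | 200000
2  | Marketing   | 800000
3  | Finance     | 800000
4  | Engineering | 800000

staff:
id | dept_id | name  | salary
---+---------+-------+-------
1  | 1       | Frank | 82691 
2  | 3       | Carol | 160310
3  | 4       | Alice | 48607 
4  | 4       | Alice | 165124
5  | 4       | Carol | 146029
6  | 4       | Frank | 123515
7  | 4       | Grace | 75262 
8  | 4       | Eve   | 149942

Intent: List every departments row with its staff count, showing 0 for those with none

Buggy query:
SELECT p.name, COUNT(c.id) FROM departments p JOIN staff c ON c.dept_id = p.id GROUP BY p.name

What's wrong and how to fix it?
Bug: An inner join excludes parents with zero children

Fix: Use LEFT JOIN so parents without children still appear (COUNT(c.id) gives 0)

Corrected query:
SELECT p.name, COUNT(c.id) FROM departments p LEFT JOIN staff c ON c.dept_id = p.id GROUP BY p.name

Result:
name        | COUNT(c.id)
------------+------------
Engineering | 6          
Finance     | 1          
Legal       | 1          
Marketing   | 0          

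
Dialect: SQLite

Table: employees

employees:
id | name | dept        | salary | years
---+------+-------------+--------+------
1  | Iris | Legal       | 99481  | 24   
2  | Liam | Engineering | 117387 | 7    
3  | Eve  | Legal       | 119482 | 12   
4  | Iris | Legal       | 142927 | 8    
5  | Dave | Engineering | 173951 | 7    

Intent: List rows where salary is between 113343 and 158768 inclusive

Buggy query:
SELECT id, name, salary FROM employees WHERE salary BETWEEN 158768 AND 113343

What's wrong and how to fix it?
Bug: The bounds are reversed; BETWEEN a AND b requires a <= b to match anything

Fix: Swap the bounds so the smaller value comes first

Corrected query:
SELECT id, name, salary FROM employees WHERE salary BETWEEN 113343 AND 158768

Result:
id | name | salary
---+------+-------
2  | Liam | 117387
3  | Eve  | 119482
4  | Iris | 142927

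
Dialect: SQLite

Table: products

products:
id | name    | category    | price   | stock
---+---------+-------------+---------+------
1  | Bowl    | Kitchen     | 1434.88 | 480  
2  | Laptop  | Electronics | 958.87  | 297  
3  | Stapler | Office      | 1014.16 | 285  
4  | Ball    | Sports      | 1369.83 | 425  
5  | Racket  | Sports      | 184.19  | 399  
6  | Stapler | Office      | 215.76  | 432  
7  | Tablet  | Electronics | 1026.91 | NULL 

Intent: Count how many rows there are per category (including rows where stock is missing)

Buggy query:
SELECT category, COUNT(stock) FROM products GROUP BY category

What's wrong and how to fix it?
Bug: COUNT(column) counts non-NULL values only; rows with NULL stock aren't counted

Fix: Replace COUNT(stock) with COUNT(*)

Corrected query:
SELECT category, COUNT(*) FROM products GROUP BY category

Result:
category    | COUNT(*)
------------+---------
Electronics | 2       
Kitchen     | 1       
Office      | 2       
Sports      | 2       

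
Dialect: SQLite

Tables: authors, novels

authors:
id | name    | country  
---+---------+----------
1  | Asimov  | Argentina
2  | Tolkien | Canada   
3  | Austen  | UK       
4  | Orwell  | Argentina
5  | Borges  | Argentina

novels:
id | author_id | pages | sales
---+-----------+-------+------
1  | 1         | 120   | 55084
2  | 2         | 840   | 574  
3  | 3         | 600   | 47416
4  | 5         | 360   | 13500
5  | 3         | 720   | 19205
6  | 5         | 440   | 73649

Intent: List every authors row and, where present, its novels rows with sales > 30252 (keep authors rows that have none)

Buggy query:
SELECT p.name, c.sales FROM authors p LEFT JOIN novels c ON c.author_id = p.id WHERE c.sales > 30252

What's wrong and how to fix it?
Bug: A WHERE condition on the right-hand table after LEFT JOIN drops unmatched parents

Fix: Put 'c.sales > 30252' in the JOIN's ON clause instead of WHERE

Corrected query:
SELECT p.name, c.sales FROM authors p LEFT JOIN novels c ON c.author_id = p.id AND c.sales > 30252

Result:
name    | sales
--------+------
Asimov  | 55084
Tolkien | NULL 
Austen  | 47416
Orwell  | NULL 
Borges  | 73649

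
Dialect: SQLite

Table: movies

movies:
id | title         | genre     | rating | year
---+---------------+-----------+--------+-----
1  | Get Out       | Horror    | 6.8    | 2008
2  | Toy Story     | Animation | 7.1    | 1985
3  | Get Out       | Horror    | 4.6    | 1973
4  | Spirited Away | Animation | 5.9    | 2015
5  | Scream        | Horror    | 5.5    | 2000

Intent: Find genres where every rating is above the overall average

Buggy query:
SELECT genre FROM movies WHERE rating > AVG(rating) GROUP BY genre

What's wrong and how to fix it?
Bug: AVG() is an aggregate; it can't sit directly in WHERE

Fix: Use a subquery for AVG and a HAVING MIN(...) filter so the condition holds for every row in the group

Corrected query:
SELECT genre FROM movies GROUP BY genre HAVING MIN(rating) > (SELECT AVG(rating) FROM movies)

Result:
(no rows)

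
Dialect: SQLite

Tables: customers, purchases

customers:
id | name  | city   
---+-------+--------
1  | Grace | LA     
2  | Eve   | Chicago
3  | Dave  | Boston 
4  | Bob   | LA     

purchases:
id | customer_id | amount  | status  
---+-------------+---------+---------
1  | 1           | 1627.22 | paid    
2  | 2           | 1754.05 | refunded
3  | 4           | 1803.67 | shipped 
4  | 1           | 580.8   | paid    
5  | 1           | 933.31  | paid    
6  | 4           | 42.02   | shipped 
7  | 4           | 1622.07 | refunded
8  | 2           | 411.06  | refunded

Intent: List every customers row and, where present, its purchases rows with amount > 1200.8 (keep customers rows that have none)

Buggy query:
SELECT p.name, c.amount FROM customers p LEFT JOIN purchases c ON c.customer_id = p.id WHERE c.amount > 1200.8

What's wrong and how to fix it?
Bug: A WHERE condition on the right-hand table after LEFT JOIN drops unmatched parents

Fix: Move the right-table condition into the ON clause so unmatched parents are kept

Corrected query:
SELECT p.name, c.amount FROM customers p LEFT JOIN purchases c ON c.customer_id = p.id AND c.amount > 1200.8

Result:
name  | amount 
------+--------
Grace | 1627.22
Eve   | 1754.05
Dave  | NULL   
Bob   | 1622.07
Bob   | 1803.67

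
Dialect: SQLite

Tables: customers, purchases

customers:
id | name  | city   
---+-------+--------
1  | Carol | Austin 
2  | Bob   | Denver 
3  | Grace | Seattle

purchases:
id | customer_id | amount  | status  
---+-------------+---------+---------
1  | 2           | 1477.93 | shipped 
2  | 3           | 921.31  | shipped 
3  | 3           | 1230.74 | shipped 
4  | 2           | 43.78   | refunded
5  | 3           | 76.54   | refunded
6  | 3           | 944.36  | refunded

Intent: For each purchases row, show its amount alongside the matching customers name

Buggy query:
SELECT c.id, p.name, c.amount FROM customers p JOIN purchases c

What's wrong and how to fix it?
Bug: Missing join condition: each purchases row is matched to all customers rows instead of just its own

Fix: Add ON c.customer_id = p.id to the JOIN

Corrected query:
SELECT c.id, p.name, c.amount FROM customers p JOIN purchases c ON c.customer_id = p.id

Result:
id | name  | amount 
---+-------+--------
1  | Bob   | 1477.93
2  | Grace | 921.31 
3  | Grace | 1230.74
4  | Bob   | 43.78  
5  | Grace | 76.54  
6  | Grace | 944.36 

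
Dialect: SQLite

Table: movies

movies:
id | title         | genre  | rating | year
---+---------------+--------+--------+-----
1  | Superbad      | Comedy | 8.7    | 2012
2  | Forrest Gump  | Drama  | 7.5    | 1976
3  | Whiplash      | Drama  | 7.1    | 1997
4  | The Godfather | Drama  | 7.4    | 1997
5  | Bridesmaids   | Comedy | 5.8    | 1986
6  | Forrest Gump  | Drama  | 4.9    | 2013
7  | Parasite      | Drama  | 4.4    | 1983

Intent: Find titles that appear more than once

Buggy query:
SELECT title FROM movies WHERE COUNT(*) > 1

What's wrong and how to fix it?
Bug: COUNT(*) is an aggregate and cannot be used in WHERE

Fix: Group first, then use HAVING for the count condition

Corrected query:
SELECT title FROM movies GROUP BY title HAVING COUNT(*) > 1

Result:
title       
------------
Forrest Gump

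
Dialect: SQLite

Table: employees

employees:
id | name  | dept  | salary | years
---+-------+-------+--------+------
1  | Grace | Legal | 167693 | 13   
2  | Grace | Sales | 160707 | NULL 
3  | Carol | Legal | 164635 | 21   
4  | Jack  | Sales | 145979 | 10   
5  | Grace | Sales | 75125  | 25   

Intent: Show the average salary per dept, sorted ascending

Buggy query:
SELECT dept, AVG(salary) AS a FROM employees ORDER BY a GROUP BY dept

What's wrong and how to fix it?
Bug: ORDER BY appears before GROUP BY; SQL clause order requires GROUP BY first

Fix: Reorder: SELECT … FROM … GROUP BY … ORDER BY …

Corrected query:
SELECT dept, AVG(salary) AS a FROM employees GROUP BY dept ORDER BY a

Result:
dept  | a            
------+--------------
Sales | 127270.333333
Legal | 166164       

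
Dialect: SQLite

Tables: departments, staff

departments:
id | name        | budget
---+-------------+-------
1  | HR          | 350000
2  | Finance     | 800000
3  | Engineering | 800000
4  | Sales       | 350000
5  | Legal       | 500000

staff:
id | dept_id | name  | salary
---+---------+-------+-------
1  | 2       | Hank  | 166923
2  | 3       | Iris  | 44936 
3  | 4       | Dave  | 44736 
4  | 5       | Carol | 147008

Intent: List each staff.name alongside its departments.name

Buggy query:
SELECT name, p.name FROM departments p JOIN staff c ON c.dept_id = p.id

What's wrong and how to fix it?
Bug: Both tables have a 'name' column; the unqualified reference is ambiguous

Fix: Qualify the column with its table alias (c.name)

Corrected query:
SELECT c.name, p.name FROM departments p JOIN staff c ON c.dept_id = p.id

Result:
name  | name       
------+------------
Hank  | Finance    
Iris  | Engineering
Dave  | Sales      
Carol | Legal      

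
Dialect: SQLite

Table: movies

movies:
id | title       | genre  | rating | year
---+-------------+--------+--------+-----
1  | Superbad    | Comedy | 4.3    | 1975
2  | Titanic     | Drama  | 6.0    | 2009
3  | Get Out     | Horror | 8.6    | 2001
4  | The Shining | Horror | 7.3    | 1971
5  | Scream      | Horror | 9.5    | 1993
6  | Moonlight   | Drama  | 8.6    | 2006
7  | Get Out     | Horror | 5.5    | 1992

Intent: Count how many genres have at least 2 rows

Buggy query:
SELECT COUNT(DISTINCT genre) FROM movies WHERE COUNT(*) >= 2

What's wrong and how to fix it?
Bug: WHERE filters individual rows, not groups, so a group-level COUNT is invalid there

Fix: Use a subquery that GROUPs and filters with HAVING, then count its rows

Corrected query:
SELECT COUNT(*) FROM (SELECT genre FROM movies GROUP BY genre HAVING COUNT(*) >= 2)

Result:
COUNT(*)
--------
2       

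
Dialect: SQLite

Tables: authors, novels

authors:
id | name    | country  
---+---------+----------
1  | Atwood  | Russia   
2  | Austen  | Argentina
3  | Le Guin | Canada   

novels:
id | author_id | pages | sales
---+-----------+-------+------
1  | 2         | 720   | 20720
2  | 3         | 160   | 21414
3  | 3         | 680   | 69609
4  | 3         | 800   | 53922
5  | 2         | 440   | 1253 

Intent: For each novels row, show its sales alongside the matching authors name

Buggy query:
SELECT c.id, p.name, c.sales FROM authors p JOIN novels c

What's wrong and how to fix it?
Bug: JOIN with no ON clause produces a cartesian product; every novels row pairs with every authors row

Fix: Specify the join condition linking the foreign key to the parent id

Corrected query:
SELECT c.id, p.name, c.sales FROM authors p JOIN novels c ON c.author_id = p.id

Result:
id | name    | sales
---+---------+------
1  | Austen  | 20720
2  | Le Guin | 21414
3  | Le Guin | 69609
4  | Le Guin | 53922
5  | Austen  | 1253 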